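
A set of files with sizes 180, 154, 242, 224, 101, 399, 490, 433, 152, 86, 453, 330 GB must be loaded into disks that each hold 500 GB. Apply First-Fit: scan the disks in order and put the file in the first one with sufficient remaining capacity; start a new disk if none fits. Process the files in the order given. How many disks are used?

7

180 GB → disk 1 (remaining 320 GB)
154 GB → disk 1 (remaining 166 GB)
242 GB → disk 2 (remaining 258 GB)
224 GB → disk 2 (remaining 34 GB)
101 GB → disk 1 (remaining 65 GB)
399 GB → disk 3 (remaining 101 GB)
490 GB → disk 4 (remaining 10 GB)
433 GB → disk 5 (remaining 67 GB)
152 GB → disk 6 (remaining 348 GB)
86 GB → disk 3 (remaining 15 GB)
453 GB → disk 7 (remaining 47 GB)
330 GB → disk 6 (remaining 18 GB)
Final disks: [180,154,101] [242,224] [399,86] [490] [433] [152,330] [453].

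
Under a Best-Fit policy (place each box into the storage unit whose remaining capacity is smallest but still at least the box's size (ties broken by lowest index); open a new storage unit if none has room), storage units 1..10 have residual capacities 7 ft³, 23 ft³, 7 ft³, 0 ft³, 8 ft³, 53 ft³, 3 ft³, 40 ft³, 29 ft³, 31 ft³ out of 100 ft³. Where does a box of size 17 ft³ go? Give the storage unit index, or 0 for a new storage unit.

2

Storage units with room: storage unit 2 (23 ft³), storage unit 6 (53 ft³), storage unit 8 (40 ft³), storage unit 9 (29 ft³), storage unit 10 (31 ft³).
Tightest fit is storage unit 2 with 23 ft³ free.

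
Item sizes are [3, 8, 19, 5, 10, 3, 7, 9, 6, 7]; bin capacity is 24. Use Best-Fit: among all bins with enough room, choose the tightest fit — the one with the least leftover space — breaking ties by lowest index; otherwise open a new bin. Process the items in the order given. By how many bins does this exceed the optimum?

0

Best-Fit: [3,8,10,3] [19,5] [7,9,6] [7] → 4 bins.
Total size 77; any packing needs at least ⌈77/24⌉ = 4 bins.
So 4 is already optimal.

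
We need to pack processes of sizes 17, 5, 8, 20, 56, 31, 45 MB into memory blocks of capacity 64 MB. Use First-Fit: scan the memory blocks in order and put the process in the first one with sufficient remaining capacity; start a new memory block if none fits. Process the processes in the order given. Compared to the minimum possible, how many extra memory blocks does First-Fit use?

First-Fit: [17,5,8,20] [56] [31] [45] → 4 memory blocks.
Total size 182 MB; any packing needs at least ⌈182/64⌉ = 3 memory blocks.
An optimal packing achieves that bound: [56,8] [45,17] [31,20,5] → 3 memory blocks.
Excess: 4 − 3 = 1.

1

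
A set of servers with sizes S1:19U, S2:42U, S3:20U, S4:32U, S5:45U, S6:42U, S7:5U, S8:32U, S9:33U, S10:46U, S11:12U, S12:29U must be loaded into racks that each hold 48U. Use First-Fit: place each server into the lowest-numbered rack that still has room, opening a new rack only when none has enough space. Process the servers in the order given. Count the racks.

9

S1 (19U) → rack 1 (remaining 29U)
S2 (42U) → rack 2 (remaining 6U)
S3 (20U) → rack 1 (remaining 9U)
S4 (32U) → rack 3 (remaining 16U)
S5 (45U) → rack 4 (remaining 3U)
S6 (42U) → rack 5 (remaining 6U)
S7 (5U) → rack 1 (remaining 4U)
S8 (32U) → rack 6 (remaining 16U)
S9 (33U) → rack 7 (remaining 15U)
S10 (46U) → rack 8 (remaining 2U)
S11 (12U) → rack 3 (remaining 4U)
S12 (29U) → rack 9 (remaining 19U)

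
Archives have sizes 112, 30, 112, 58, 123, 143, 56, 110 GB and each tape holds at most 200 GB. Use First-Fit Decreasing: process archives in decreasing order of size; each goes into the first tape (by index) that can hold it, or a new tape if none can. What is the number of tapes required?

Sorted descending: 143, 123, 112, 112, 110, 58, 56, 30.
tape 1: place 143 GB, 57 GB left
tape 2: place 123 GB, 77 GB left
tape 3: place 112 GB, 88 GB left
tape 4: place 112 GB, 88 GB left
tape 5: place 110 GB, 90 GB left
tape 2: place 58 GB, 19 GB left
tape 1: place 56 GB, 1 GB left
tape 3: place 30 GB, 58 GB left
Final tapes: [143,56] [123,58] [112,30] [112] [110].

5 tapes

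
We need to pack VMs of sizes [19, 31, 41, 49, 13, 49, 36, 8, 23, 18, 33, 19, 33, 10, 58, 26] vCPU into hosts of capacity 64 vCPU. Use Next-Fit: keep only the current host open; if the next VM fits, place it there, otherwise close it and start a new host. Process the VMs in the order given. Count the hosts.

10

19 vCPU → host 1 (remaining 45 vCPU)
31 vCPU → host 1 (remaining 14 vCPU)
41 vCPU → host 2 (remaining 23 vCPU)
49 vCPU → host 3 (remaining 15 vCPU)
13 vCPU → host 3 (remaining 2 vCPU)
49 vCPU → host 4 (remaining 15 vCPU)
36 vCPU → host 5 (remaining 28 vCPU)
8 vCPU → host 5 (remaining 20 vCPU)
23 vCPU → host 6 (remaining 41 vCPU)
18 vCPU → host 6 (remaining 23 vCPU)
33 vCPU → host 7 (remaining 31 vCPU)
19 vCPU → host 7 (remaining 12 vCPU)
33 vCPU → host 8 (remaining 31 vCPU)
10 vCPU → host 8 (remaining 21 vCPU)
58 vCPU → host 9 (remaining 6 vCPU)
26 vCPU → host 10 (remaining 38 vCPU)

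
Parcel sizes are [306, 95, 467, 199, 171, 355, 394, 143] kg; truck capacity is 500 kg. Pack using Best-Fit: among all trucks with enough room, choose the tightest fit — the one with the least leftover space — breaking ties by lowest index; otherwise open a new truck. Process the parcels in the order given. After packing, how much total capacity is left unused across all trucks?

370

306 kg → truck 1 (remaining 194 kg)
95 kg → truck 1 (remaining 99 kg)
467 kg → truck 2 (remaining 33 kg)
199 kg → truck 3 (remaining 301 kg)
171 kg → truck 3 (remaining 130 kg)
355 kg → truck 4 (remaining 145 kg)
394 kg → truck 5 (remaining 106 kg)
143 kg → truck 4 (remaining 2 kg)
5 trucks × 500 kg = 2500 kg; used 2130 kg; unused 370 kg.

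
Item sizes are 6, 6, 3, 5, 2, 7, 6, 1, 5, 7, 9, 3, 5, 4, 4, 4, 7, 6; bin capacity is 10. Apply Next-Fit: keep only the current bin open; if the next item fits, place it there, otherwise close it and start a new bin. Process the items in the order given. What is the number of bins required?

6 → bin 1 (remaining 4)
6 → bin 2 (remaining 4)
3 → bin 2 (remaining 1)
5 → bin 3 (remaining 5)
2 → bin 3 (remaining 3)
7 → bin 4 (remaining 3)
6 → bin 5 (remaining 4)
1 → bin 5 (remaining 3)
5 → bin 6 (remaining 5)
7 → bin 7 (remaining 3)
9 → bin 8 (remaining 1)
3 → bin 9 (remaining 7)
5 → bin 9 (remaining 2)
4 → bin 10 (remaining 6)
4 → bin 10 (remaining 2)
4 → bin 11 (remaining 6)
7 → bin 12 (remaining 3)
6 → bin 13 (remaining 4)
Final bins: [6] [6,3] [5,2] [7] [6,1] [5] [7] [9] [3,5] [4,4] [4] [7] [6].

13 bins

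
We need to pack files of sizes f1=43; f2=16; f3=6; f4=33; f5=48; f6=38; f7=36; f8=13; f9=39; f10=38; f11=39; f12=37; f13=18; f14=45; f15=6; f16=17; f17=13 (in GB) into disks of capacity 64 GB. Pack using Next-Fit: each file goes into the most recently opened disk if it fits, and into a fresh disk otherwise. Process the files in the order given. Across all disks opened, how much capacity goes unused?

Put f1 (43 GB) in disk 1; 21 GB remain.
Put f2 (16 GB) in disk 1; 5 GB remain.
Put f3 (6 GB) in disk 2; 58 GB remain.
Put f4 (33 GB) in disk 2; 25 GB remain.
Put f5 (48 GB) in disk 3; 16 GB remain.
Put f6 (38 GB) in disk 4; 26 GB remain.
Put f7 (36 GB) in disk 5; 28 GB remain.
Put f8 (13 GB) in disk 5; 15 GB remain.
Put f9 (39 GB) in disk 6; 25 GB remain.
Put f10 (38 GB) in disk 7; 26 GB remain.
Put f11 (39 GB) in disk 8; 25 GB remain.
Put f12 (37 GB) in disk 9; 27 GB remain.
Put f13 (18 GB) in disk 9; 9 GB remain.
Put f14 (45 GB) in disk 10; 19 GB remain.
Put f15 (6 GB) in disk 10; 13 GB remain.
Put f16 (17 GB) in disk 11; 47 GB remain.
Put f17 (13 GB) in disk 11; 34 GB remain.
11 disks × 64 GB = 704 GB; used 485 GB; unused 219 GB.

219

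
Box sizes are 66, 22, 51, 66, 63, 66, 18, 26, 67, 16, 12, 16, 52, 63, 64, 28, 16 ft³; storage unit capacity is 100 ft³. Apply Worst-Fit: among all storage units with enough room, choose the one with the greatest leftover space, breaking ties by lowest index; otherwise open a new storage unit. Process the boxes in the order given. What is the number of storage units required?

9 storage units

66 ft³ → storage unit 1 (remaining 34 ft³)
22 ft³ → storage unit 1 (remaining 12 ft³)
51 ft³ → storage unit 2 (remaining 49 ft³)
66 ft³ → storage unit 3 (remaining 34 ft³)
63 ft³ → storage unit 4 (remaining 37 ft³)
66 ft³ → storage unit 5 (remaining 34 ft³)
18 ft³ → storage unit 2 (remaining 31 ft³)
26 ft³ → storage unit 4 (remaining 11 ft³)
67 ft³ → storage unit 6 (remaining 33 ft³)
16 ft³ → storage unit 3 (remaining 18 ft³)
12 ft³ → storage unit 5 (remaining 22 ft³)
16 ft³ → storage unit 6 (remaining 17 ft³)
52 ft³ → storage unit 7 (remaining 48 ft³)
63 ft³ → storage unit 8 (remaining 37 ft³)
64 ft³ → storage unit 9 (remaining 36 ft³)
28 ft³ → storage unit 7 (remaining 20 ft³)
16 ft³ → storage unit 8 (remaining 21 ft³)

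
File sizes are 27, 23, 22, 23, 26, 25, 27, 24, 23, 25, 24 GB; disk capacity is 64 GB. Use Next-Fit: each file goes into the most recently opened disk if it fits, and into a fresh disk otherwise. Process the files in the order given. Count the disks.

27 GB → disk 1 (remaining 37 GB)
23 GB → disk 1 (remaining 14 GB)
22 GB → disk 2 (remaining 42 GB)
23 GB → disk 2 (remaining 19 GB)
26 GB → disk 3 (remaining 38 GB)
25 GB → disk 3 (remaining 13 GB)
27 GB → disk 4 (remaining 37 GB)
24 GB → disk 4 (remaining 13 GB)
23 GB → disk 5 (remaining 41 GB)
25 GB → disk 5 (remaining 16 GB)
24 GB → disk 6 (remaining 40 GB)

6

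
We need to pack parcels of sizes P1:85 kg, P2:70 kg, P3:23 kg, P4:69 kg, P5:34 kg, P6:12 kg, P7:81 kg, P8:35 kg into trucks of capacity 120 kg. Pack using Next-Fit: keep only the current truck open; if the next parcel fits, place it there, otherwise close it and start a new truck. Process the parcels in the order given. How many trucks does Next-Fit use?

4 trucks

Put P1 (85 kg) in truck 1; 35 kg remain.
Put P2 (70 kg) in truck 2; 50 kg remain.
Put P3 (23 kg) in truck 2; 27 kg remain.
Put P4 (69 kg) in truck 3; 51 kg remain.
Put P5 (34 kg) in truck 3; 17 kg remain.
Put P6 (12 kg) in truck 3; 5 kg remain.
Put P7 (81 kg) in truck 4; 39 kg remain.
Put P8 (35 kg) in truck 4; 4 kg remain.
Final trucks: [85] [70,23] [69,34,12] [81,35].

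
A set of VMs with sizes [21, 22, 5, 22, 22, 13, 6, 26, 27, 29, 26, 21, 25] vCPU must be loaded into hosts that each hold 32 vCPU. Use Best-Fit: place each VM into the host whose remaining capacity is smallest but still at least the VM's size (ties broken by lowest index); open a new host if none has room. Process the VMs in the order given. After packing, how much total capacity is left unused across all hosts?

host 1: place 21 vCPU, 11 vCPU left
host 2: place 22 vCPU, 10 vCPU left
host 2: place 5 vCPU, 5 vCPU left
host 3: place 22 vCPU, 10 vCPU left
host 4: place 22 vCPU, 10 vCPU left
host 5: place 13 vCPU, 19 vCPU left
host 3: place 6 vCPU, 4 vCPU left
host 6: place 26 vCPU, 6 vCPU left
host 7: place 27 vCPU, 5 vCPU left
host 8: place 29 vCPU, 3 vCPU left
host 9: place 26 vCPU, 6 vCPU left
host 10: place 21 vCPU, 11 vCPU left
host 11: place 25 vCPU, 7 vCPU left
11 hosts × 32 vCPU = 352 vCPU; used 265 vCPU; unused 87 vCPU.

87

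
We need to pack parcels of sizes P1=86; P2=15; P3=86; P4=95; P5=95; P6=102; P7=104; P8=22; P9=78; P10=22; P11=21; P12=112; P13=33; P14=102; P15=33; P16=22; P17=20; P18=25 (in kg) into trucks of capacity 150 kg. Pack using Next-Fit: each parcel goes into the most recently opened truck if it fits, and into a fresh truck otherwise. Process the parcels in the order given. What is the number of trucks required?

truck 1: place P1 (86 kg), 64 kg left
truck 1: place P2 (15 kg), 49 kg left
truck 2: place P3 (86 kg), 64 kg left
truck 3: place P4 (95 kg), 55 kg left
truck 4: place P5 (95 kg), 55 kg left
truck 5: place P6 (102 kg), 48 kg left
truck 6: place P7 (104 kg), 46 kg left
truck 6: place P8 (22 kg), 24 kg left
truck 7: place P9 (78 kg), 72 kg left
truck 7: place P10 (22 kg), 50 kg left
truck 7: place P11 (21 kg), 29 kg left
truck 8: place P12 (112 kg), 38 kg left
truck 8: place P13 (33 kg), 5 kg left
truck 9: place P14 (102 kg), 48 kg left
truck 9: place P15 (33 kg), 15 kg left
truck 10: place P16 (22 kg), 128 kg left
truck 10: place P17 (20 kg), 108 kg left
truck 10: place P18 (25 kg), 83 kg left
Final trucks: [86,15] [86] [95] [95] [102] [104,22] [78,22,21] [112,33] [102,33] [22,20,25].

10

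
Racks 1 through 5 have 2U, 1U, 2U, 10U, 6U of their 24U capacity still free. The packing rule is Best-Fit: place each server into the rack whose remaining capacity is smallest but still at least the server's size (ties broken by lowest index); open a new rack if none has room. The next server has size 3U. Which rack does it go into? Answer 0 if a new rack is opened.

5

Racks with room: rack 4 (10U), rack 5 (6U).
Tightest fit is rack 5 with 6U free.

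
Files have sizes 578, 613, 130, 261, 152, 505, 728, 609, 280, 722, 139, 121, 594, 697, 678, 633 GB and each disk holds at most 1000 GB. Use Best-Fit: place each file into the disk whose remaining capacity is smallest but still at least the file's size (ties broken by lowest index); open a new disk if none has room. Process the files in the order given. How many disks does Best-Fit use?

10 disks

578 GB → disk 1 (remaining 422 GB)
613 GB → disk 2 (remaining 387 GB)
130 GB → disk 2 (remaining 257 GB)
261 GB → disk 1 (remaining 161 GB)
152 GB → disk 1 (remaining 9 GB)
505 GB → disk 3 (remaining 495 GB)
728 GB → disk 4 (remaining 272 GB)
609 GB → disk 5 (remaining 391 GB)
280 GB → disk 5 (remaining 111 GB)
722 GB → disk 6 (remaining 278 GB)
139 GB → disk 2 (remaining 118 GB)
121 GB → disk 4 (remaining 151 GB)
594 GB → disk 7 (remaining 406 GB)
697 GB → disk 8 (remaining 303 GB)
678 GB → disk 9 (remaining 322 GB)
633 GB → disk 10 (remaining 367 GB)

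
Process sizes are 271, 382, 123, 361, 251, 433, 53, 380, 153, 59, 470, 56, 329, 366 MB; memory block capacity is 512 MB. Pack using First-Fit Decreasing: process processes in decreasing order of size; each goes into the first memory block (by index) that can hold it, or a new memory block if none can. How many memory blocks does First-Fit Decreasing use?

Sorted descending: 470, 433, 382, 380, 366, 361, 329, 271, 251, 153, 123, 59, 56, 53.
memory block 1: place 470 MB, 42 MB left
memory block 2: place 433 MB, 79 MB left
memory block 3: place 382 MB, 130 MB left
memory block 4: place 380 MB, 132 MB left
memory block 5: place 366 MB, 146 MB left
memory block 6: place 361 MB, 151 MB left
memory block 7: place 329 MB, 183 MB left
memory block 8: place 271 MB, 241 MB left
memory block 9: place 251 MB, 261 MB left
memory block 7: place 153 MB, 30 MB left
memory block 3: place 123 MB, 7 MB left
memory block 2: place 59 MB, 20 MB left
memory block 4: place 56 MB, 76 MB left
memory block 4: place 53 MB, 23 MB left
Final memory blocks: [470] [433,59] [382,123] [380,56,53] [366] [361] [329,153] [271] [251].

9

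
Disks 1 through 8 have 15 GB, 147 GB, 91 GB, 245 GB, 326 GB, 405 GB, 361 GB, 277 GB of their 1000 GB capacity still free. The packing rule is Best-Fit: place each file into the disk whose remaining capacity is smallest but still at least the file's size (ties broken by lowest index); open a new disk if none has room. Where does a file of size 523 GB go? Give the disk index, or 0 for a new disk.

0

No disk has ≥ 523 GB free, so a new disk is opened.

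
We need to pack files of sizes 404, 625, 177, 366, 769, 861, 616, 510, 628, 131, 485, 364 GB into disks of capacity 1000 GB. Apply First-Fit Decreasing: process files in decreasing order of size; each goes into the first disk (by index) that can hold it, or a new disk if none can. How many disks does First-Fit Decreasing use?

Sorted descending: 861, 769, 628, 625, 616, 510, 485, 404, 366, 364, 177, 131.
disk 1: place 861 GB, 139 GB left
disk 2: place 769 GB, 231 GB left
disk 3: place 628 GB, 372 GB left
disk 4: place 625 GB, 375 GB left
disk 5: place 616 GB, 384 GB left
disk 6: place 510 GB, 490 GB left
disk 6: place 485 GB, 5 GB left
disk 7: place 404 GB, 596 GB left
disk 3: place 366 GB, 6 GB left
disk 4: place 364 GB, 11 GB left
disk 2: place 177 GB, 54 GB left
disk 1: place 131 GB, 8 GB left

7 disks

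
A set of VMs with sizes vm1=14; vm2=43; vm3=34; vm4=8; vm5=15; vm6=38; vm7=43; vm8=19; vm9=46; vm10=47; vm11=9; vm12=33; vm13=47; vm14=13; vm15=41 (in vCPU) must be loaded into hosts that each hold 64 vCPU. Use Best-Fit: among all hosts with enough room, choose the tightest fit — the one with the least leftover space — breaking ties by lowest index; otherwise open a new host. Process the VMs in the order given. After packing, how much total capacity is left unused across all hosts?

Put vm1 (14 vCPU) in host 1; 50 vCPU remain.
Put vm2 (43 vCPU) in host 1; 7 vCPU remain.
Put vm3 (34 vCPU) in host 2; 30 vCPU remain.
Put vm4 (8 vCPU) in host 2; 22 vCPU remain.
Put vm5 (15 vCPU) in host 2; 7 vCPU remain.
Put vm6 (38 vCPU) in host 3; 26 vCPU remain.
Put vm7 (43 vCPU) in host 4; 21 vCPU remain.
Put vm8 (19 vCPU) in host 4; 2 vCPU remain.
Put vm9 (46 vCPU) in host 5; 18 vCPU remain.
Put vm10 (47 vCPU) in host 6; 17 vCPU remain.
Put vm11 (9 vCPU) in host 6; 8 vCPU remain.
Put vm12 (33 vCPU) in host 7; 31 vCPU remain.
Put vm13 (47 vCPU) in host 8; 17 vCPU remain.
Put vm14 (13 vCPU) in host 8; 4 vCPU remain.
Put vm15 (41 vCPU) in host 9; 23 vCPU remain.
9 hosts × 64 vCPU = 576 vCPU; used 450 vCPU; unused 126 vCPU.

126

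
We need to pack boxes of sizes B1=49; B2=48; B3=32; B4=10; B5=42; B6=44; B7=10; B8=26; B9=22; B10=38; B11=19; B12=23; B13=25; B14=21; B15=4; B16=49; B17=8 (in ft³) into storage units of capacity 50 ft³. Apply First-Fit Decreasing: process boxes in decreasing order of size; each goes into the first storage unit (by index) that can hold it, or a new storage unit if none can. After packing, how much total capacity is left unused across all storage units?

Sorted descending: 49, 49, 48, 44, 42, 38, 32, 26, 25, 23, 22, 21, 19, 10, 10, 8, 4.
49 ft³ → storage unit 1 (remaining 1 ft³)
49 ft³ → storage unit 2 (remaining 1 ft³)
48 ft³ → storage unit 3 (remaining 2 ft³)
44 ft³ → storage unit 4 (remaining 6 ft³)
42 ft³ → storage unit 5 (remaining 8 ft³)
38 ft³ → storage unit 6 (remaining 12 ft³)
32 ft³ → storage unit 7 (remaining 18 ft³)
26 ft³ → storage unit 8 (remaining 24 ft³)
25 ft³ → storage unit 9 (remaining 25 ft³)
23 ft³ → storage unit 8 (remaining 1 ft³)
22 ft³ → storage unit 9 (remaining 3 ft³)
21 ft³ → storage unit 10 (remaining 29 ft³)
19 ft³ → storage unit 10 (remaining 10 ft³)
10 ft³ → storage unit 6 (remaining 2 ft³)
10 ft³ → storage unit 7 (remaining 8 ft³)
8 ft³ → storage unit 5 (remaining 0 ft³)
4 ft³ → storage unit 4 (remaining 2 ft³)
10 storage units × 50 ft³ = 500 ft³; used 470 ft³; unused 30 ft³.

30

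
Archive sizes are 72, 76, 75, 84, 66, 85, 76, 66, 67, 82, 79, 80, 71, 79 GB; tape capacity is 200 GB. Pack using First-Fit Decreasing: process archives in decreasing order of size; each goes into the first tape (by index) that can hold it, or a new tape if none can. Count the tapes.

7 tapes

Sorted descending: 85, 84, 82, 80, 79, 79, 76, 76, 75, 72, 71, 67, 66, 66.
85 GB → tape 1 (remaining 115 GB)
84 GB → tape 1 (remaining 31 GB)
82 GB → tape 2 (remaining 118 GB)
80 GB → tape 2 (remaining 38 GB)
79 GB → tape 3 (remaining 121 GB)
79 GB → tape 3 (remaining 42 GB)
76 GB → tape 4 (remaining 124 GB)
76 GB → tape 4 (remaining 48 GB)
75 GB → tape 5 (remaining 125 GB)
72 GB → tape 5 (remaining 53 GB)
71 GB → tape 6 (remaining 129 GB)
67 GB → tape 6 (remaining 62 GB)
66 GB → tape 7 (remaining 134 GB)
66 GB → tape 7 (remaining 68 GB)
Final tapes: [85,84] [82,80] [79,79] [76,76] [75,72] [71,67] [66,66].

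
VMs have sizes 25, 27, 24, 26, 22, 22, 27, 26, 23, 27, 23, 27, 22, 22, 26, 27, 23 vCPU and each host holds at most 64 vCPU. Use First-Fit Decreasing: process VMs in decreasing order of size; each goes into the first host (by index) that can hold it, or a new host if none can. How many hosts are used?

9 hosts

Sorted descending: 27, 27, 27, 27, 27, 26, 26, 26, 25, 24, 23, 23, 23, 22, 22, 22, 22.
host 1: place 27 vCPU, 37 vCPU left
host 1: place 27 vCPU, 10 vCPU left
host 2: place 27 vCPU, 37 vCPU left
host 2: place 27 vCPU, 10 vCPU left
host 3: place 27 vCPU, 37 vCPU left
host 3: place 26 vCPU, 11 vCPU left
host 4: place 26 vCPU, 38 vCPU left
host 4: place 26 vCPU, 12 vCPU left
host 5: place 25 vCPU, 39 vCPU left
host 5: place 24 vCPU, 15 vCPU left
host 6: place 23 vCPU, 41 vCPU left
host 6: place 23 vCPU, 18 vCPU left
host 7: place 23 vCPU, 41 vCPU left
host 7: place 22 vCPU, 19 vCPU left
host 8: place 22 vCPU, 42 vCPU left
host 8: place 22 vCPU, 20 vCPU left
host 9: place 22 vCPU, 42 vCPU left
Final hosts: [27,27] [27,27] [27,26] [26,26] [25,24] [23,23] [23,22] [22,22] [22].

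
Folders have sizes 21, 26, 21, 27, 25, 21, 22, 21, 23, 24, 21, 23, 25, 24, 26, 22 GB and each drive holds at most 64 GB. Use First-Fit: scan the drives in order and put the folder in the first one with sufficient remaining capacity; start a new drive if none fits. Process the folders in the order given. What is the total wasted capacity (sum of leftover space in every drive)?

140

Put 21 GB in drive 1; 43 GB remain.
Put 26 GB in drive 1; 17 GB remain.
Put 21 GB in drive 2; 43 GB remain.
Put 27 GB in drive 2; 16 GB remain.
Put 25 GB in drive 3; 39 GB remain.
Put 21 GB in drive 3; 18 GB remain.
Put 22 GB in drive 4; 42 GB remain.
Put 21 GB in drive 4; 21 GB remain.
Put 23 GB in drive 5; 41 GB remain.
Put 24 GB in drive 5; 17 GB remain.
Put 21 GB in drive 4; 0 GB remain.
Put 23 GB in drive 6; 41 GB remain.
Put 25 GB in drive 6; 16 GB remain.
Put 24 GB in drive 7; 40 GB remain.
Put 26 GB in drive 7; 14 GB remain.
Put 22 GB in drive 8; 42 GB remain.
8 drives × 64 GB = 512 GB; used 372 GB; unused 140 GB.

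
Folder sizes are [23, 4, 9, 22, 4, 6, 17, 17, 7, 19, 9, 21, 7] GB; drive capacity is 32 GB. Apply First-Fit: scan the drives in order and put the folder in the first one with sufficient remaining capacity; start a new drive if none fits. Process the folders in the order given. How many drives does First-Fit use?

drive 1: place 23 GB, 9 GB left
drive 1: place 4 GB, 5 GB left
drive 2: place 9 GB, 23 GB left
drive 2: place 22 GB, 1 GB left
drive 1: place 4 GB, 1 GB left
drive 3: place 6 GB, 26 GB left
drive 3: place 17 GB, 9 GB left
drive 4: place 17 GB, 15 GB left
drive 3: place 7 GB, 2 GB left
drive 5: place 19 GB, 13 GB left
drive 4: place 9 GB, 6 GB left
drive 6: place 21 GB, 11 GB left
drive 5: place 7 GB, 6 GB left

6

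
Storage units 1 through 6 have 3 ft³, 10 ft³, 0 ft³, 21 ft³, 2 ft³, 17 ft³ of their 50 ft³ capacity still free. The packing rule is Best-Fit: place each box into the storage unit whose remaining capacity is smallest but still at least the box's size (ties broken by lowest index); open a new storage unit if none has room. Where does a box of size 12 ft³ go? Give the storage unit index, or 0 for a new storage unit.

Storage units with room: storage unit 4 (21 ft³), storage unit 6 (17 ft³).
Tightest fit is storage unit 6 with 17 ft³ free.

6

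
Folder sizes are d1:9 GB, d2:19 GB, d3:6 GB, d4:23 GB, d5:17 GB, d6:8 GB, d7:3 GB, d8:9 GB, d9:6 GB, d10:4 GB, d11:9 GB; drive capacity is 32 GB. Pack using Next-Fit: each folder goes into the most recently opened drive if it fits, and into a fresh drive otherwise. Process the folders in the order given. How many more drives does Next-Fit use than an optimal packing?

Next-Fit: [9,19] [6,23] [17,8,3] [9,6,4,9] → 4 drives.
Total size 113 GB; any packing needs at least ⌈113/32⌉ = 4 drives.
So 4 is already optimal.

0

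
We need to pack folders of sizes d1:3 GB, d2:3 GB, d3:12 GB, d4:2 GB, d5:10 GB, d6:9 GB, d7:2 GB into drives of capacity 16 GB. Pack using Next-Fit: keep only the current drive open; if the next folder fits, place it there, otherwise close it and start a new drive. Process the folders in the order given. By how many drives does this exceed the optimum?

1

Next-Fit: [3,3] [12,2] [10] [9,2] → 4 drives.
Total size 41 GB; any packing needs at least ⌈41/16⌉ = 3 drives.
An optimal packing achieves that bound: [12,3] [10,3,2] [9,2] → 3 drives.
Excess: 4 − 3 = 1.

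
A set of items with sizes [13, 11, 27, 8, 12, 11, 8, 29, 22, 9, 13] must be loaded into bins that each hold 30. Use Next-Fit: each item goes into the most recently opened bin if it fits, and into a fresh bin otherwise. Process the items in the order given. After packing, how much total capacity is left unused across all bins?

Put 13 in bin 1; 17 remain.
Put 11 in bin 1; 6 remain.
Put 27 in bin 2; 3 remain.
Put 8 in bin 3; 22 remain.
Put 12 in bin 3; 10 remain.
Put 11 in bin 4; 19 remain.
Put 8 in bin 4; 11 remain.
Put 29 in bin 5; 1 remain.
Put 22 in bin 6; 8 remain.
Put 9 in bin 7; 21 remain.
Put 13 in bin 7; 8 remain.
7 bins × 30 = 210; used 163; unused 47.

47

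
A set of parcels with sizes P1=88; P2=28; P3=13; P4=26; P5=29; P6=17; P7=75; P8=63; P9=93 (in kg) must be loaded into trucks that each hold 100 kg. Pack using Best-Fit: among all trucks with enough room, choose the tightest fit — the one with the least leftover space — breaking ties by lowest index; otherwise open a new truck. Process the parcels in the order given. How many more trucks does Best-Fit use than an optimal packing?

0

Best-Fit: [88] [28,13,26,29] [17,75] [63] [93] → 5 trucks.
Total size 432 kg; any packing needs at least ⌈432/100⌉ = 5 trucks.
So 5 is already optimal.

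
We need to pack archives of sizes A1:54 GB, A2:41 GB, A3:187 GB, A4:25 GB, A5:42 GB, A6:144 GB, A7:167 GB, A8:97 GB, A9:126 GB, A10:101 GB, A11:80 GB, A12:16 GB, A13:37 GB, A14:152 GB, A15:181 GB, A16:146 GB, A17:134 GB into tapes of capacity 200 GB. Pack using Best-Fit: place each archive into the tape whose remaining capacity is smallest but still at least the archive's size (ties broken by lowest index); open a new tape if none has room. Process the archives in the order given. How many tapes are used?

tape 1: place A1 (54 GB), 146 GB left
tape 1: place A2 (41 GB), 105 GB left
tape 2: place A3 (187 GB), 13 GB left
tape 1: place A4 (25 GB), 80 GB left
tape 1: place A5 (42 GB), 38 GB left
tape 3: place A6 (144 GB), 56 GB left
tape 4: place A7 (167 GB), 33 GB left
tape 5: place A8 (97 GB), 103 GB left
tape 6: place A9 (126 GB), 74 GB left
tape 5: place A10 (101 GB), 2 GB left
tape 7: place A11 (80 GB), 120 GB left
tape 4: place A12 (16 GB), 17 GB left
tape 1: place A13 (37 GB), 1 GB left
tape 8: place A14 (152 GB), 48 GB left
tape 9: place A15 (181 GB), 19 GB left
tape 10: place A16 (146 GB), 54 GB left
tape 11: place A17 (134 GB), 66 GB left

11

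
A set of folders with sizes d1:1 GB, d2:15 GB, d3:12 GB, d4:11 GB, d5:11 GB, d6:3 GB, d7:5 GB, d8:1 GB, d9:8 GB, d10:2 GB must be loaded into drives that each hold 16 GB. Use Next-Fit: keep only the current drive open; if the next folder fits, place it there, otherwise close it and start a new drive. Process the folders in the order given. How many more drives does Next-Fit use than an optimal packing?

0

Next-Fit: [1,15] [12] [11] [11,3] [5,1,8,2] → 5 drives.
Total size 69 GB; any packing needs at least ⌈69/16⌉ = 5 drives.
So 5 is already optimal.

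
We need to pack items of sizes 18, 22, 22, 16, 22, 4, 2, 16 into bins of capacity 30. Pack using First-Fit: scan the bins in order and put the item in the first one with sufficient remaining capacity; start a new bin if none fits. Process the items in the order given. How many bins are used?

6

bin 1: place 18, 12 left
bin 2: place 22, 8 left
bin 3: place 22, 8 left
bin 4: place 16, 14 left
bin 5: place 22, 8 left
bin 1: place 4, 8 left
bin 1: place 2, 6 left
bin 6: place 16, 14 left
Final bins: [18,4,2] [22] [22] [16] [22] [16].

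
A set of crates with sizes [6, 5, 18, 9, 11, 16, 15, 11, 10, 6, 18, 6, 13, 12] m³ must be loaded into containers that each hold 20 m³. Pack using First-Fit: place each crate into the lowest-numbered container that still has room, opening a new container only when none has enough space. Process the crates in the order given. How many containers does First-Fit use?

10

container 1: place 6 m³, 14 m³ left
container 1: place 5 m³, 9 m³ left
container 2: place 18 m³, 2 m³ left
container 1: place 9 m³, 0 m³ left
container 3: place 11 m³, 9 m³ left
container 4: place 16 m³, 4 m³ left
container 5: place 15 m³, 5 m³ left
container 6: place 11 m³, 9 m³ left
container 7: place 10 m³, 10 m³ left
container 3: place 6 m³, 3 m³ left
container 8: place 18 m³, 2 m³ left
container 6: place 6 m³, 3 m³ left
container 9: place 13 m³, 7 m³ left
container 10: place 12 m³, 8 m³ left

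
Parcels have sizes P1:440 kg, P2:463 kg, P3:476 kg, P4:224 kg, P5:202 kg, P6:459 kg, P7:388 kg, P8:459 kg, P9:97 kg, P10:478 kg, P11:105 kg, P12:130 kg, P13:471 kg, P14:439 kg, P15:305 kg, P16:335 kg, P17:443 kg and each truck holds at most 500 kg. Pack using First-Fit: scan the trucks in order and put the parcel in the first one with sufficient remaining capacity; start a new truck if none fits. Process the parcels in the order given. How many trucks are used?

14

P1 (440 kg) → truck 1 (remaining 60 kg)
P2 (463 kg) → truck 2 (remaining 37 kg)
P3 (476 kg) → truck 3 (remaining 24 kg)
P4 (224 kg) → truck 4 (remaining 276 kg)
P5 (202 kg) → truck 4 (remaining 74 kg)
P6 (459 kg) → truck 5 (remaining 41 kg)
P7 (388 kg) → truck 6 (remaining 112 kg)
P8 (459 kg) → truck 7 (remaining 41 kg)
P9 (97 kg) → truck 6 (remaining 15 kg)
P10 (478 kg) → truck 8 (remaining 22 kg)
P11 (105 kg) → truck 9 (remaining 395 kg)
P12 (130 kg) → truck 9 (remaining 265 kg)
P13 (471 kg) → truck 10 (remaining 29 kg)
P14 (439 kg) → truck 11 (remaining 61 kg)
P15 (305 kg) → truck 12 (remaining 195 kg)
P16 (335 kg) → truck 13 (remaining 165 kg)
P17 (443 kg) → truck 14 (remaining 57 kg)
Final trucks: [440] [463] [476] [224,202] [459] [388,97] [459] [478] [105,130] [471] [439] [305] [335] [443].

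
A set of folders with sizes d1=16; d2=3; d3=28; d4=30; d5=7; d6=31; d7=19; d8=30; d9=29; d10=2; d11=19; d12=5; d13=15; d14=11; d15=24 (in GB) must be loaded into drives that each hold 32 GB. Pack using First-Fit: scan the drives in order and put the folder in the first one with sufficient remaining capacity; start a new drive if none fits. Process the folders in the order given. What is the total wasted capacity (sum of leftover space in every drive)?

51

d1 (16 GB) → drive 1 (remaining 16 GB)
d2 (3 GB) → drive 1 (remaining 13 GB)
d3 (28 GB) → drive 2 (remaining 4 GB)
d4 (30 GB) → drive 3 (remaining 2 GB)
d5 (7 GB) → drive 1 (remaining 6 GB)
d6 (31 GB) → drive 4 (remaining 1 GB)
d7 (19 GB) → drive 5 (remaining 13 GB)
d8 (30 GB) → drive 6 (remaining 2 GB)
d9 (29 GB) → drive 7 (remaining 3 GB)
d10 (2 GB) → drive 1 (remaining 4 GB)
d11 (19 GB) → drive 8 (remaining 13 GB)
d12 (5 GB) → drive 5 (remaining 8 GB)
d13 (15 GB) → drive 9 (remaining 17 GB)
d14 (11 GB) → drive 8 (remaining 2 GB)
d15 (24 GB) → drive 10 (remaining 8 GB)
10 drives × 32 GB = 320 GB; used 269 GB; unused 51 GB.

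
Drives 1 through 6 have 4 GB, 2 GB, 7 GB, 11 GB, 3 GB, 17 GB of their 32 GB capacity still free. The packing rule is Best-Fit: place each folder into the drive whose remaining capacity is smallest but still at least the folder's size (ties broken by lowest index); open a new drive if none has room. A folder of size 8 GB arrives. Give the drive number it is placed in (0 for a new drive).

4

Drives with room: drive 4 (11 GB), drive 6 (17 GB).
Tightest fit is drive 4 with 11 GB free.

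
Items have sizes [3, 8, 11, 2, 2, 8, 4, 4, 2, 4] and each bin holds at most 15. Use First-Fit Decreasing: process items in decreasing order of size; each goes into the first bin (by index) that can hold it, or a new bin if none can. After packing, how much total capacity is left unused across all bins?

12

Sorted descending: 11, 8, 8, 4, 4, 4, 3, 2, 2, 2.
11 → bin 1 (remaining 4)
8 → bin 2 (remaining 7)
8 → bin 3 (remaining 7)
4 → bin 1 (remaining 0)
4 → bin 2 (remaining 3)
4 → bin 3 (remaining 3)
3 → bin 2 (remaining 0)
2 → bin 3 (remaining 1)
2 → bin 4 (remaining 13)
2 → bin 4 (remaining 11)
4 bins × 15 = 60; used 48; unused 12.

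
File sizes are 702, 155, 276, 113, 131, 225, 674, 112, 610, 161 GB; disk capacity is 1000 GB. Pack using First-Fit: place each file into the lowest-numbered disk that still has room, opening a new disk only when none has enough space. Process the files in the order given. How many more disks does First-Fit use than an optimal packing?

0

First-Fit: [702,155,113] [276,131,225,112,161] [674] [610] → 4 disks.
Total size 3159 GB; any packing needs at least ⌈3159/1000⌉ = 4 disks.
So 4 is already optimal.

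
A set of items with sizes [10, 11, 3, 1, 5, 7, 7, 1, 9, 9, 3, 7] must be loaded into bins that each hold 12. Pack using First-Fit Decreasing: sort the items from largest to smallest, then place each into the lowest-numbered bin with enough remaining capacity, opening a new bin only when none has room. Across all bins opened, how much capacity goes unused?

11

Sorted descending: 11, 10, 9, 9, 7, 7, 7, 5, 3, 3, 1, 1.
11 → bin 1 (remaining 1)
10 → bin 2 (remaining 2)
9 → bin 3 (remaining 3)
9 → bin 4 (remaining 3)
7 → bin 5 (remaining 5)
7 → bin 6 (remaining 5)
7 → bin 7 (remaining 5)
5 → bin 5 (remaining 0)
3 → bin 3 (remaining 0)
3 → bin 4 (remaining 0)
1 → bin 1 (remaining 0)
1 → bin 2 (remaining 1)
7 bins × 12 = 84; used 73; unused 11.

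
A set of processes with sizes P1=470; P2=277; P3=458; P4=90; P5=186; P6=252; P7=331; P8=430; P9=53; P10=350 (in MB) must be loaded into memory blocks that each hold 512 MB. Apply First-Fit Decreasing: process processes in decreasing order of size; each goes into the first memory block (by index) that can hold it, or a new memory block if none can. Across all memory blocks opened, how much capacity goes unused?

Sorted descending: 470, 458, 430, 350, 331, 277, 252, 186, 90, 53.
memory block 1: place 470 MB, 42 MB left
memory block 2: place 458 MB, 54 MB left
memory block 3: place 430 MB, 82 MB left
memory block 4: place 350 MB, 162 MB left
memory block 5: place 331 MB, 181 MB left
memory block 6: place 277 MB, 235 MB left
memory block 7: place 252 MB, 260 MB left
memory block 6: place 186 MB, 49 MB left
memory block 4: place 90 MB, 72 MB left
memory block 2: place 53 MB, 1 MB left
7 memory blocks × 512 MB = 3584 MB; used 2897 MB; unused 687 MB.

687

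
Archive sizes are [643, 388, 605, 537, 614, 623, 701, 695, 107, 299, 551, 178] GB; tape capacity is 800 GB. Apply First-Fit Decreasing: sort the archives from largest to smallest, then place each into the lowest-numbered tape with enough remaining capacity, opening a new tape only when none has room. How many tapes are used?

Sorted descending: 701, 695, 643, 623, 614, 605, 551, 537, 388, 299, 178, 107.
Put 701 GB in tape 1; 99 GB remain.
Put 695 GB in tape 2; 105 GB remain.
Put 643 GB in tape 3; 157 GB remain.
Put 623 GB in tape 4; 177 GB remain.
Put 614 GB in tape 5; 186 GB remain.
Put 605 GB in tape 6; 195 GB remain.
Put 551 GB in tape 7; 249 GB remain.
Put 537 GB in tape 8; 263 GB remain.
Put 388 GB in tape 9; 412 GB remain.
Put 299 GB in tape 9; 113 GB remain.
Put 178 GB in tape 5; 8 GB remain.
Put 107 GB in tape 3; 50 GB remain.

9 tapes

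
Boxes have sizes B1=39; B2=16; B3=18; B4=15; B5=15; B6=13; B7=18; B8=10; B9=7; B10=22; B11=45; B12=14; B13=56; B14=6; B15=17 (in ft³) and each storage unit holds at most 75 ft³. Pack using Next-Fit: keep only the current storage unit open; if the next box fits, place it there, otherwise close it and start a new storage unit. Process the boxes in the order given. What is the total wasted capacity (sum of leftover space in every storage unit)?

storage unit 1: place B1 (39 ft³), 36 ft³ left
storage unit 1: place B2 (16 ft³), 20 ft³ left
storage unit 1: place B3 (18 ft³), 2 ft³ left
storage unit 2: place B4 (15 ft³), 60 ft³ left
storage unit 2: place B5 (15 ft³), 45 ft³ left
storage unit 2: place B6 (13 ft³), 32 ft³ left
storage unit 2: place B7 (18 ft³), 14 ft³ left
storage unit 2: place B8 (10 ft³), 4 ft³ left
storage unit 3: place B9 (7 ft³), 68 ft³ left
storage unit 3: place B10 (22 ft³), 46 ft³ left
storage unit 3: place B11 (45 ft³), 1 ft³ left
storage unit 4: place B12 (14 ft³), 61 ft³ left
storage unit 4: place B13 (56 ft³), 5 ft³ left
storage unit 5: place B14 (6 ft³), 69 ft³ left
storage unit 5: place B15 (17 ft³), 52 ft³ left
5 storage units × 75 ft³ = 375 ft³; used 311 ft³; unused 64 ft³.

64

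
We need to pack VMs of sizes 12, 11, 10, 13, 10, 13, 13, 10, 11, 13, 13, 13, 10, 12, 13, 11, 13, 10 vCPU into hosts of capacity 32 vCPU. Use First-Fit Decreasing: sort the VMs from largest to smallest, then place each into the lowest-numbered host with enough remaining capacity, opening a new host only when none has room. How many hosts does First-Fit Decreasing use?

8 hosts

Sorted descending: 13, 13, 13, 13, 13, 13, 13, 13, 12, 12, 11, 11, 11, 10, 10, 10, 10, 10.
13 vCPU → host 1 (remaining 19 vCPU)
13 vCPU → host 1 (remaining 6 vCPU)
13 vCPU → host 2 (remaining 19 vCPU)
13 vCPU → host 2 (remaining 6 vCPU)
13 vCPU → host 3 (remaining 19 vCPU)
13 vCPU → host 3 (remaining 6 vCPU)
13 vCPU → host 4 (remaining 19 vCPU)
13 vCPU → host 4 (remaining 6 vCPU)
12 vCPU → host 5 (remaining 20 vCPU)
12 vCPU → host 5 (remaining 8 vCPU)
11 vCPU → host 6 (remaining 21 vCPU)
11 vCPU → host 6 (remaining 10 vCPU)
11 vCPU → host 7 (remaining 21 vCPU)
10 vCPU → host 6 (remaining 0 vCPU)
10 vCPU → host 7 (remaining 11 vCPU)
10 vCPU → host 7 (remaining 1 vCPU)
10 vCPU → host 8 (remaining 22 vCPU)
10 vCPU → host 8 (remaining 12 vCPU)
Final hosts: [13,13] [13,13] [13,13] [13,13] [12,12] [11,11,10] [11,10,10] [10,10].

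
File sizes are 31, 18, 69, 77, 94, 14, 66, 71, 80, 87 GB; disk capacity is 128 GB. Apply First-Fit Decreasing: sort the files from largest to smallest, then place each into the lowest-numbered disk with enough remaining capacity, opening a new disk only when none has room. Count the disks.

Sorted descending: 94, 87, 80, 77, 71, 69, 66, 31, 18, 14.
94 GB → disk 1 (remaining 34 GB)
87 GB → disk 2 (remaining 41 GB)
80 GB → disk 3 (remaining 48 GB)
77 GB → disk 4 (remaining 51 GB)
71 GB → disk 5 (remaining 57 GB)
69 GB → disk 6 (remaining 59 GB)
66 GB → disk 7 (remaining 62 GB)
31 GB → disk 1 (remaining 3 GB)
18 GB → disk 2 (remaining 23 GB)
14 GB → disk 2 (remaining 9 GB)

7 disks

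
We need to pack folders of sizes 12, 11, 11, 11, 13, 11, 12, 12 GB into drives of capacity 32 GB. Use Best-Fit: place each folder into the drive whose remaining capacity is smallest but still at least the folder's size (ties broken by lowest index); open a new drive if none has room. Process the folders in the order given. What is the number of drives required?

12 GB → drive 1 (remaining 20 GB)
11 GB → drive 1 (remaining 9 GB)
11 GB → drive 2 (remaining 21 GB)
11 GB → drive 2 (remaining 10 GB)
13 GB → drive 3 (remaining 19 GB)
11 GB → drive 3 (remaining 8 GB)
12 GB → drive 4 (remaining 20 GB)
12 GB → drive 4 (remaining 8 GB)

4 drives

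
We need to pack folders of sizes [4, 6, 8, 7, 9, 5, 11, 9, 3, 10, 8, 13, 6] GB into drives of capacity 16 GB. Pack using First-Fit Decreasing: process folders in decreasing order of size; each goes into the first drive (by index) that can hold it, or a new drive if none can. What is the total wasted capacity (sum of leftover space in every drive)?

Sorted descending: 13, 11, 10, 9, 9, 8, 8, 7, 6, 6, 5, 4, 3.
drive 1: place 13 GB, 3 GB left
drive 2: place 11 GB, 5 GB left
drive 3: place 10 GB, 6 GB left
drive 4: place 9 GB, 7 GB left
drive 5: place 9 GB, 7 GB left
drive 6: place 8 GB, 8 GB left
drive 6: place 8 GB, 0 GB left
drive 4: place 7 GB, 0 GB left
drive 3: place 6 GB, 0 GB left
drive 5: place 6 GB, 1 GB left
drive 2: place 5 GB, 0 GB left
drive 7: place 4 GB, 12 GB left
drive 1: place 3 GB, 0 GB left
7 drives × 16 GB = 112 GB; used 99 GB; unused 13 GB.

13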